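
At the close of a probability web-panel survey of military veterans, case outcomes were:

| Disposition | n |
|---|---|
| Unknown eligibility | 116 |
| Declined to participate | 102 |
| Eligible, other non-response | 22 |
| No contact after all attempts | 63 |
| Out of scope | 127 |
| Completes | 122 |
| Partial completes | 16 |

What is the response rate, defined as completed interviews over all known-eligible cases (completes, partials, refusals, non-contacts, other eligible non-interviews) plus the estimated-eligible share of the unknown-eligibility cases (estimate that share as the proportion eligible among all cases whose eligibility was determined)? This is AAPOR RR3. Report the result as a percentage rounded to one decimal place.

29.9%

Numerator → 122
Determined eligible → 122 + 16 + 102 + 63 + 22 = 325
e = 325 / (325 + 127) = 325 / 452 = 0.7190
Estimated eligible among unknowns → 0.7190 × 116 = 83.40
Denominator → 325 + 83.40 = 408.40
RR3 = 122 / 408.40 = 0.2987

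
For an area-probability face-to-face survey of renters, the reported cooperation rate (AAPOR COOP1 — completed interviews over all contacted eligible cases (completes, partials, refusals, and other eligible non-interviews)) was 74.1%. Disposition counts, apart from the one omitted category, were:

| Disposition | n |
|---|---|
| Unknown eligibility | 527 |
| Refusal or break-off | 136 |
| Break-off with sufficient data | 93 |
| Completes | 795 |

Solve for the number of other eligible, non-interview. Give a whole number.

COOP1 = 795 / D = 0.741
D = 795 / 0.741 = 1072.9
Other denominator terms total 1024
other eligible, non-interview = 1072.9 − 1024 ≈ 49

49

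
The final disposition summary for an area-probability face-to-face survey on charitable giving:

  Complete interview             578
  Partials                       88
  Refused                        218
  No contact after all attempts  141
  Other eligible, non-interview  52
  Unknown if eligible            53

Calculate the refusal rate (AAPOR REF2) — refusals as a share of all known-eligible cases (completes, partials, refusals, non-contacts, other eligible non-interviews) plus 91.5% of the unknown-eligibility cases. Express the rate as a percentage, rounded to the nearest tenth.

Num = 218
Determined eligible = 578 + 88 + 218 + 141 + 52 = 1077
Eligible share of unknowns = 0.9150 × 53 = 48.50
Base = 1077 + 48.50 = 1125.50
REF2 = 218 / 1125.50 = 0.1937

19.4%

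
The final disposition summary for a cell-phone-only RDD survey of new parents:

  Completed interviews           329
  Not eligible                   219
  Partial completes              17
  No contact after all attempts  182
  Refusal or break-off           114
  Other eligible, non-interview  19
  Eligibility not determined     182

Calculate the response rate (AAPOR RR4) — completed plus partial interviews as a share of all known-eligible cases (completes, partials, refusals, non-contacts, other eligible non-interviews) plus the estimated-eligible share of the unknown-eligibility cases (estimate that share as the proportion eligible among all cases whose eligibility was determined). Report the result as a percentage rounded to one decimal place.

43.4%

Top: 329 + 17 = 346
Known eligible: 329 + 17 + 114 + 182 + 19 = 661
e = 661 / (661 + 219) = 661 / 880 = 0.7511
Estimated eligible among unknowns: 0.7511 × 182 = 136.70
Denominator: 661 + 136.70 = 797.70
RR4 = 346 / 797.70 = 0.4337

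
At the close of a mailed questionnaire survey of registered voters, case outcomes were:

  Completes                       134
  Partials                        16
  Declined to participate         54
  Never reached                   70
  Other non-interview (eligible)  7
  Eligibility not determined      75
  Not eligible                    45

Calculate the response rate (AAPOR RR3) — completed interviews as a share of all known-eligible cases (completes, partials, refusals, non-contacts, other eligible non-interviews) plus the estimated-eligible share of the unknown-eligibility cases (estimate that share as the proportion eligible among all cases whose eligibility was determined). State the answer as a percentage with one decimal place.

Numerator: 134
Eligible (known): 134 + 16 + 54 + 70 + 7 = 281
e = 281 / (281 + 45) = 281 / 326 = 0.8620
Estimated eligible among unknowns: 0.8620 × 75 = 64.65
Denominator: 281 + 64.65 = 345.65
RR3 = 134 / 345.65 = 0.3877

38.8%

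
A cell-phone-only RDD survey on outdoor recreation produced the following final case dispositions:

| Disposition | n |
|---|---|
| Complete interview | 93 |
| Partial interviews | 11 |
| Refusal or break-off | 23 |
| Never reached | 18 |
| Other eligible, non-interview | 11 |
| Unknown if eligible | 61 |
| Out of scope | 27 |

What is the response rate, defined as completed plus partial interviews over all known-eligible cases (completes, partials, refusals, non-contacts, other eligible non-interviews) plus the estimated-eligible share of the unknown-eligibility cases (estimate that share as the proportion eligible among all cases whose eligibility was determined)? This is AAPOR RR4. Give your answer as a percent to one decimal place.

Top → 93 + 11 = 104
Determined eligible → 93 + 11 + 23 + 18 + 11 = 156
e = 156 / (156 + 27) = 156 / 183 = 0.8525
Eligible share of unknowns → 0.8525 × 61 = 52.00
Denom → 156 + 52.00 = 208.00
RR4 = 104 / 208.00 = 0.5000

50.0%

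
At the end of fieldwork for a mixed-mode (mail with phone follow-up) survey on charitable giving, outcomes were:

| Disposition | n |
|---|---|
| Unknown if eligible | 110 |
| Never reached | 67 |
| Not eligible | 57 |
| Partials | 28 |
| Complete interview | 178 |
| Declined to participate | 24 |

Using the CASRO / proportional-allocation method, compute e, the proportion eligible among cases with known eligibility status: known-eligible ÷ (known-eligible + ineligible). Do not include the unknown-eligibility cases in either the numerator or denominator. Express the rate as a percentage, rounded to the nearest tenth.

Eligible (known) → 178 + 28 + 24 + 67 = 297
e = 297 / (297 + 57) = 297 / 354 = 0.8390

83.9%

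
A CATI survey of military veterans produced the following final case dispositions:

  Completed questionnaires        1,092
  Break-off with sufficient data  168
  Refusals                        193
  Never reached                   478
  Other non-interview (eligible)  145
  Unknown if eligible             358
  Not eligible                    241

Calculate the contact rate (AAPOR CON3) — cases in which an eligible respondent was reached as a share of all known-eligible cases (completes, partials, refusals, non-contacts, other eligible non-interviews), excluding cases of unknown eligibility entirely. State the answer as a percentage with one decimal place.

Numerator → 1092 + 168 + 193 + 145 = 1598
Denominator → 1092 + 168 + 193 + 478 + 145 = 2076
CON3 = 1598 / 2076 = 0.7697

77.0%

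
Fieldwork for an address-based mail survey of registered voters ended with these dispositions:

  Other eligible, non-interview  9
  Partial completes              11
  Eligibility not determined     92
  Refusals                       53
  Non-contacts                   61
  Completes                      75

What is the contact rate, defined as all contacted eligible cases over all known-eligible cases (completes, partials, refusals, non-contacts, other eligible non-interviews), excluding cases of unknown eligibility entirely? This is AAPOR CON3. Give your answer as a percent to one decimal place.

Numerator: 75 + 11 + 53 + 9 = 148
Denominator: 75 + 11 + 53 + 61 + 9 = 209
CON3 = 148 / 209 = 0.7081

70.8%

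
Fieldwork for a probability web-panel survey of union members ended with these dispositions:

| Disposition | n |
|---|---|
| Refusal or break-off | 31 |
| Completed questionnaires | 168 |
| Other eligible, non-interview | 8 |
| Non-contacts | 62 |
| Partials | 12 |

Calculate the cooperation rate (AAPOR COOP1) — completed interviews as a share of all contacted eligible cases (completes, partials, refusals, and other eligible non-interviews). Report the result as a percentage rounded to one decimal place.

76.7%

Numerator: 168
Base: 168 + 12 + 31 + 8 = 219
COOP1 = 168 / 219 = 0.7671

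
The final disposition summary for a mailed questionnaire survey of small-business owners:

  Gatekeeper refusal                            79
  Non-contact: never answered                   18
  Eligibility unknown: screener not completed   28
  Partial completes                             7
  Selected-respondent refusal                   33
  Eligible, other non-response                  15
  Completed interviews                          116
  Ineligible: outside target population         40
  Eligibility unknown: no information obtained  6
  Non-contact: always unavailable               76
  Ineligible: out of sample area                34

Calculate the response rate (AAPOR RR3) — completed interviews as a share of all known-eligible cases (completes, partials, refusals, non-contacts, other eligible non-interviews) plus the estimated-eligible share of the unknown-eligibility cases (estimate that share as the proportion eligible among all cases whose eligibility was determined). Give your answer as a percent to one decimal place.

Refused = 79 + 33 = 112
No answer / not reached = 18 + 76 = 94
Undetermined eligibility = 28 + 6 = 34
Not eligible = 40 + 34 = 74
Top: 116
Determined eligible: 116 + 7 + 112 + 94 + 15 = 344
e = 344 / (344 + 74) = 344 / 418 = 0.8230
Eligible share of unknowns: 0.8230 × 34 = 27.98
Base: 344 + 27.98 = 371.98
RR3 = 116 / 371.98 = 0.3118

31.2%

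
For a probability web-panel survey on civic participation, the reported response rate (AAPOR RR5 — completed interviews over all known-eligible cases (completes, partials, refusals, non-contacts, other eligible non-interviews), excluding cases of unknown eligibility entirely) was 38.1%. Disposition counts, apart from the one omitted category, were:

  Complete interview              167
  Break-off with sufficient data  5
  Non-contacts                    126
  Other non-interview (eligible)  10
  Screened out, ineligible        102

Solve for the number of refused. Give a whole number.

RR5 = 167 / D = 0.381
D = 167 / 0.381 = 438.3
Rest of base = 308
refused = 438.3 − 308 ≈ 130

130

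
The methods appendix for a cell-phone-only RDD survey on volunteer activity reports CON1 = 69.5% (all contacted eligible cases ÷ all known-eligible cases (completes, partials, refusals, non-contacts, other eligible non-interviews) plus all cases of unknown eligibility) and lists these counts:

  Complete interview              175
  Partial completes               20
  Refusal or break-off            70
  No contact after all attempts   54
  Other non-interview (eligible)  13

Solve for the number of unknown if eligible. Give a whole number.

Num = 175 + 20 + 70 + 13 = 278
CON1 = 278 / D = 0.695
D = 278 / 0.695 = 400.0
Rest of base = 332
unknown if eligible = 400.0 − 332 ≈ 68

68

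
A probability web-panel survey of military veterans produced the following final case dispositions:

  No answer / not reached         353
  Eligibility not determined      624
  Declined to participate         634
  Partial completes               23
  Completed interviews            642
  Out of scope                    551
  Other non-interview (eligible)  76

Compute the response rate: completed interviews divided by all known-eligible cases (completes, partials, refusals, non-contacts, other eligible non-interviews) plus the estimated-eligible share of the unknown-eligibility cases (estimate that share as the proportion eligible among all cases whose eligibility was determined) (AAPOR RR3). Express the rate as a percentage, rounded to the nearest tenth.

29.2%

Numerator: 642
Determined eligible: 642 + 23 + 634 + 353 + 76 = 1728
e = 1728 / (1728 + 551) = 1728 / 2279 = 0.7582
Estimated eligible among unknowns: 0.7582 × 624 = 473.12
Base: 1728 + 473.12 = 2201.12
RR3 = 642 / 2201.12 = 0.2917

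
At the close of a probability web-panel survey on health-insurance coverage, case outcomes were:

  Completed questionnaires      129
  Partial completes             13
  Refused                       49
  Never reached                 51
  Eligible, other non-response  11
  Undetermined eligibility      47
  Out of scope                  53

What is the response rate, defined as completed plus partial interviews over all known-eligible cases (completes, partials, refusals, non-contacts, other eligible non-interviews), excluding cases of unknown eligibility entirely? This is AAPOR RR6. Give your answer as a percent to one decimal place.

56.1%

Top: 129 + 13 = 142
Denominator: 129 + 13 + 49 + 51 + 11 = 253
RR6 = 142 / 253 = 0.5613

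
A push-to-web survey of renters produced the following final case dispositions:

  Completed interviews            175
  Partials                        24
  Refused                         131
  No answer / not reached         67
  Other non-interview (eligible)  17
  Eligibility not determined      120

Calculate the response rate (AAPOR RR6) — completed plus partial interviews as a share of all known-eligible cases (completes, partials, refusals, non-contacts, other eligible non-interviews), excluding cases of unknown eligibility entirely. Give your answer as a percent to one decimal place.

48.1%

Num → 175 + 24 = 199
Denom → 175 + 24 + 131 + 67 + 17 = 414
RR6 = 199 / 414 = 0.4807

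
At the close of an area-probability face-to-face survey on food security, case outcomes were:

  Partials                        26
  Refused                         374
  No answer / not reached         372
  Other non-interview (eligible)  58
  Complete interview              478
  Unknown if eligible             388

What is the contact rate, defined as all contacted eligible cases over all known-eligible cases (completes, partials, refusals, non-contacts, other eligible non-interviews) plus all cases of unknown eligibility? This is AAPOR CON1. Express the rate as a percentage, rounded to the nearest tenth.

55.2%

Numerator → 478 + 26 + 374 + 58 = 936
Denom → 478 + 26 + 374 + 372 + 58 + 388 = 1696
CON1 = 936 / 1696 = 0.5519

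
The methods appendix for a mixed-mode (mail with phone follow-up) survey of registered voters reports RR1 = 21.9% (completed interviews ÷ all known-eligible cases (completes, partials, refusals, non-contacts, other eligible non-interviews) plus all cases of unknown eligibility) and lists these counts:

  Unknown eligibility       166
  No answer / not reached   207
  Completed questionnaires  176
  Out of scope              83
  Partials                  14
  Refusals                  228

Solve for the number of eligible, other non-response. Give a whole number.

RR1 = 176 / D = 0.219
D = 176 / 0.219 = 803.7
Rest of base = 791
eligible, other non-response = 803.7 − 791 ≈ 13

13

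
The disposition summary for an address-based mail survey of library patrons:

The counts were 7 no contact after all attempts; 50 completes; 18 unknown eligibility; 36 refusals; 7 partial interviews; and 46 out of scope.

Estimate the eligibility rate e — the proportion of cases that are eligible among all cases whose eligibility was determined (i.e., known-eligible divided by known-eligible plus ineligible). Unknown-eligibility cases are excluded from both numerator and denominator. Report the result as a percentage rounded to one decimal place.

Known eligible: 50 + 7 + 36 + 7 = 100
e = 100 / (100 + 46) = 100 / 146 = 0.6849

68.5%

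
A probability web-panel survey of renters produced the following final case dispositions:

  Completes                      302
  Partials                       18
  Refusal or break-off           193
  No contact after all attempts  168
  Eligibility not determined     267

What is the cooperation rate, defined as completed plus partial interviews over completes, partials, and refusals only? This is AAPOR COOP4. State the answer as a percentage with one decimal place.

Numerator → 302 + 18 = 320
Base → 302 + 18 + 193 = 513
COOP4 = 320 / 513 = 0.6238

62.4%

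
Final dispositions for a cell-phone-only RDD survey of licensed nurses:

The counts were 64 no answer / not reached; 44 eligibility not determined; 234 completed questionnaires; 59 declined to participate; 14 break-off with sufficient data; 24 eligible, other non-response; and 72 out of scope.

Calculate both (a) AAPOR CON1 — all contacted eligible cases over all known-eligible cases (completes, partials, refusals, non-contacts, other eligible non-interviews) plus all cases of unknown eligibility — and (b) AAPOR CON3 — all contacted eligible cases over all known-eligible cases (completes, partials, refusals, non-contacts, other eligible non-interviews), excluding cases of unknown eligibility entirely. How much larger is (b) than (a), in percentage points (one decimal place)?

Top: 234 + 14 + 59 + 24 = 331
Base: 234 + 14 + 59 + 64 + 24 + 44 = 439
CON1 = 331 / 439 = 0.7540
Base: 234 + 14 + 59 + 64 + 24 = 395
CON3 = 331 / 395 = 0.8380
Difference = 83.80 − 75.40 = 8.40 percentage points

8.4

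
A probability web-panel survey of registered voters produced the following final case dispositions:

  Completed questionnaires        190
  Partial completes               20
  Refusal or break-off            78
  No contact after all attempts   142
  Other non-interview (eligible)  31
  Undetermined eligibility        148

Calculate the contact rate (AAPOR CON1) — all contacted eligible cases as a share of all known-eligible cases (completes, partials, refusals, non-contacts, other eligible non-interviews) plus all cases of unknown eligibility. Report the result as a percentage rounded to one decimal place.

52.4%

Top → 190 + 20 + 78 + 31 = 319
Base → 190 + 20 + 78 + 142 + 31 + 148 = 609
CON1 = 319 / 609 = 0.5238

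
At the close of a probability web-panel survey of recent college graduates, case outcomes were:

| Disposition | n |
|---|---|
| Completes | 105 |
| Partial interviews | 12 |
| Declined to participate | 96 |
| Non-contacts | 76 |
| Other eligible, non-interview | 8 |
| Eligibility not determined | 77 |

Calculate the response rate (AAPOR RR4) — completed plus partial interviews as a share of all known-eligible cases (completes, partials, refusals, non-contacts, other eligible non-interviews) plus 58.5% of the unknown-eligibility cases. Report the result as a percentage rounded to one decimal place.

Top: 105 + 12 = 117
Determined eligible: 105 + 12 + 96 + 76 + 8 = 297
e × U: 0.5850 × 77 = 45.04
Denominator: 297 + 45.04 = 342.04
RR4 = 117 / 342.04 = 0.3421

34.2%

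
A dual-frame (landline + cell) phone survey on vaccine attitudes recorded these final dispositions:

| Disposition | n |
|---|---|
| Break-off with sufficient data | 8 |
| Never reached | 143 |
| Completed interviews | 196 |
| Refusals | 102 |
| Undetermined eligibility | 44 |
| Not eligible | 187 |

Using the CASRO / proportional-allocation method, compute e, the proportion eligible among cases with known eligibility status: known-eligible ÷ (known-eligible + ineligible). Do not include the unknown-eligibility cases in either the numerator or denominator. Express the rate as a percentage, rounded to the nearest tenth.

70.6%

Determined eligible → 196 + 8 + 102 + 143 = 449
e = 449 / (449 + 187) = 449 / 636 = 0.7060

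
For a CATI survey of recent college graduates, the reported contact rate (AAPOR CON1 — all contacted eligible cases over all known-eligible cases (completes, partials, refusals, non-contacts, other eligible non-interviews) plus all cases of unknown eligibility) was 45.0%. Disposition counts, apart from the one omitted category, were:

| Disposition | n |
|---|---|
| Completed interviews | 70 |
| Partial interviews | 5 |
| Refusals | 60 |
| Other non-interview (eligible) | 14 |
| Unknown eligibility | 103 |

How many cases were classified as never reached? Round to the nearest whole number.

79

Numerator → 70 + 5 + 60 + 14 = 149
CON1 = 149 / D = 0.450
D = 149 / 0.450 = 331.1
Rest of base = 252
never reached = 331.1 − 252 ≈ 79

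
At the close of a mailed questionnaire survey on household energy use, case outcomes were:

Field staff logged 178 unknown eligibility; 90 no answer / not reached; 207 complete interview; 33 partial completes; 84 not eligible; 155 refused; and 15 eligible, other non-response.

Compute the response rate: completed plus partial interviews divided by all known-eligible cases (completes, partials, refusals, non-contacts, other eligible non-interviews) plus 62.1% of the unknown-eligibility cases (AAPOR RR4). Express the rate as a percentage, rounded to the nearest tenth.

39.3%

Numerator → 207 + 33 = 240
Known eligible → 207 + 33 + 155 + 90 + 15 = 500
Estimated eligible among unknowns → 0.6210 × 178 = 110.54
Denominator → 500 + 110.54 = 610.54
RR4 = 240 / 610.54 = 0.3931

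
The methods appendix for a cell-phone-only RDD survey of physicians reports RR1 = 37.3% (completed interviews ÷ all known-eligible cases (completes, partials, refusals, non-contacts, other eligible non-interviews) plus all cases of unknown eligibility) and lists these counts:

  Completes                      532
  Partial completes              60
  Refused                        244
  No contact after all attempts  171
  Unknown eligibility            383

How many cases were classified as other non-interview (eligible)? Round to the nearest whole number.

RR1 = 532 / D = 0.373
D = 532 / 0.373 = 1426.3
Remaining denominator categories sum to 1390
other non-interview (eligible) = 1426.3 − 1390 ≈ 36

36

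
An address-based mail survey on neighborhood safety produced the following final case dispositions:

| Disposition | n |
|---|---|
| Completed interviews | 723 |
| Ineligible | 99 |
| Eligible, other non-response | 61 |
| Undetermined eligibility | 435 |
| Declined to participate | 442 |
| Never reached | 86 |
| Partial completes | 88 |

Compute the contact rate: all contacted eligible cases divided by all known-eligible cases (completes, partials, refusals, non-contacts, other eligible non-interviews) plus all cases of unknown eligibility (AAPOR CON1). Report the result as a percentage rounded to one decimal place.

Top → 723 + 88 + 442 + 61 = 1314
Base → 723 + 88 + 442 + 86 + 61 + 435 = 1835
CON1 = 1314 / 1835 = 0.7161

71.6%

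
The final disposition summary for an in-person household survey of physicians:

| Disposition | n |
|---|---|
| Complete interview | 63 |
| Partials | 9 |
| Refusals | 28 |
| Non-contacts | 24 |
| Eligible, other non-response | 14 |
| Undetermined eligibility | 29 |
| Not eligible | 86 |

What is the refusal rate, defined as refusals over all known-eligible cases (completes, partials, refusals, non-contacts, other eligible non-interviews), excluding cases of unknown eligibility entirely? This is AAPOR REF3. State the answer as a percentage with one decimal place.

20.3%

Numerator → 28
Base → 63 + 9 + 28 + 24 + 14 = 138
REF3 = 28 / 138 = 0.2029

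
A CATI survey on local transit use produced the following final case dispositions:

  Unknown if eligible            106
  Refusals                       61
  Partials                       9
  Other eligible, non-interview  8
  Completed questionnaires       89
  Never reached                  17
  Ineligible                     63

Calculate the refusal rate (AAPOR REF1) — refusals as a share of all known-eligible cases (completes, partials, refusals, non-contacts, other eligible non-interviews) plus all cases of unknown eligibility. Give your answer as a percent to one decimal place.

Top → 61
Base → 89 + 9 + 61 + 17 + 8 + 106 = 290
REF1 = 61 / 290 = 0.2103

21.0%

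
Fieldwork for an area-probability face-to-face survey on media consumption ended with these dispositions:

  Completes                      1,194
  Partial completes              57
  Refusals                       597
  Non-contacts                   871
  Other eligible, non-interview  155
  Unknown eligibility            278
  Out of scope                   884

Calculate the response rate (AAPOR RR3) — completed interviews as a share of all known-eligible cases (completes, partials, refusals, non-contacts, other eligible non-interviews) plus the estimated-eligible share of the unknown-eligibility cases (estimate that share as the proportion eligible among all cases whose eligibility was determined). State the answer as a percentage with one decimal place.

38.7%

Top: 1194
Eligible (known): 1194 + 57 + 597 + 871 + 155 = 2874
e = 2874 / (2874 + 884) = 2874 / 3758 = 0.7648
Eligible share of unknowns: 0.7648 × 278 = 212.61
Base: 2874 + 212.61 = 3086.61
RR3 = 1194 / 3086.61 = 0.3868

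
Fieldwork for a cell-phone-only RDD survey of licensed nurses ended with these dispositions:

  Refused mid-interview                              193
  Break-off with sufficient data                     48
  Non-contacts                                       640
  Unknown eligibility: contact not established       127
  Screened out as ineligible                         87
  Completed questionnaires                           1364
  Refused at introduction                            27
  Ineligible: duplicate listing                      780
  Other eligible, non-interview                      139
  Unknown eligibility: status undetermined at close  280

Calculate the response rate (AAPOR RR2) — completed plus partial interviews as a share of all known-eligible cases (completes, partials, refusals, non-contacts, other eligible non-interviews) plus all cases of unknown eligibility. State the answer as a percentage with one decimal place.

Refusal or break-off = 27 + 193 = 220
Unknown eligibility = 127 + 280 = 407
Screened out, ineligible = 87 + 780 = 867
Top: 1364 + 48 = 1412
Denom: 1364 + 48 + 220 + 640 + 139 + 407 = 2818
RR2 = 1412 / 2818 = 0.5011

50.1%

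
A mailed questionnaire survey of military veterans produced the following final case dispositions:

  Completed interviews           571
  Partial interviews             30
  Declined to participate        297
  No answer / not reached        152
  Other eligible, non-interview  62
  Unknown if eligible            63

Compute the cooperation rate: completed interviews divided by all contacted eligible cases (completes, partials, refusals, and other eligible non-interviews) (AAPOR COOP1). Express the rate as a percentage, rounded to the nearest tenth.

Num → 571
Denominator → 571 + 30 + 297 + 62 = 960
COOP1 = 571 / 960 = 0.5948

59.5%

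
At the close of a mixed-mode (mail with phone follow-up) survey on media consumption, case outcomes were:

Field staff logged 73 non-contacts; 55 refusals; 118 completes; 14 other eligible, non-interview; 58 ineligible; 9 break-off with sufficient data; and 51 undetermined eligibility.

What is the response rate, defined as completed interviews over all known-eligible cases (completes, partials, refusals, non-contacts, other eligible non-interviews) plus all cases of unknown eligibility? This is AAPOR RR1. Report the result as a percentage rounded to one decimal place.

36.9%

Num → 118
Denominator → 118 + 9 + 55 + 73 + 14 + 51 = 320
RR1 = 118 / 320 = 0.3688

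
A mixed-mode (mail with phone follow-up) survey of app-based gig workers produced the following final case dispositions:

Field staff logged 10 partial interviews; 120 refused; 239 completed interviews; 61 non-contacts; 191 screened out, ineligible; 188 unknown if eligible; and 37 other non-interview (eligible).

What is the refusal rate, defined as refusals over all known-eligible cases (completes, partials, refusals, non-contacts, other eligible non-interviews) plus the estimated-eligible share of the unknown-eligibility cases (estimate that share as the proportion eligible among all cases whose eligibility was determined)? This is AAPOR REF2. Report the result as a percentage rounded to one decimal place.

Num → 120
Eligible (known) → 239 + 10 + 120 + 61 + 37 = 467
e = 467 / (467 + 191) = 467 / 658 = 0.7097
Estimated eligible among unknowns → 0.7097 × 188 = 133.42
Denominator → 467 + 133.42 = 600.42
REF2 = 120 / 600.42 = 0.1999

20.0%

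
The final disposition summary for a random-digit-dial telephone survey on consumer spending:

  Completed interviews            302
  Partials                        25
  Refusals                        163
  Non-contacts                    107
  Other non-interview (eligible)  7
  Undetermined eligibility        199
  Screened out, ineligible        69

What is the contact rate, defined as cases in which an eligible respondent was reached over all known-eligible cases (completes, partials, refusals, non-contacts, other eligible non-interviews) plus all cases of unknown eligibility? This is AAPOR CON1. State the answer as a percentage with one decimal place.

61.9%

Num → 302 + 25 + 163 + 7 = 497
Base → 302 + 25 + 163 + 107 + 7 + 199 = 803
CON1 = 497 / 803 = 0.6189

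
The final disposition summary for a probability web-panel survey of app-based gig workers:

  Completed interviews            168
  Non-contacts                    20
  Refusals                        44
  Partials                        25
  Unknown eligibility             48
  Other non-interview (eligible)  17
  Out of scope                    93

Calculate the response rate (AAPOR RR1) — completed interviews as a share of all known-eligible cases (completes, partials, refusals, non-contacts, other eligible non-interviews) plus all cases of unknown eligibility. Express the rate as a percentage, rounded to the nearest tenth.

52.2%

Num → 168
Denom → 168 + 25 + 44 + 20 + 17 + 48 = 322
RR1 = 168 / 322 = 0.5217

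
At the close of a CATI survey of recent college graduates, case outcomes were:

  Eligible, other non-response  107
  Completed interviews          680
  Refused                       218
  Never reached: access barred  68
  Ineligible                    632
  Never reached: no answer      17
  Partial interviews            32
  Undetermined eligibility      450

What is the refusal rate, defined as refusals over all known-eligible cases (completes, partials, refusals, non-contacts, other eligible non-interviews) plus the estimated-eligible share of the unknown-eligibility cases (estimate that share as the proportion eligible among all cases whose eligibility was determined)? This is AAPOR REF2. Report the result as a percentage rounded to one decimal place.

Non-contacts = 17 + 68 = 85
Top → 218
Known eligible → 680 + 32 + 218 + 85 + 107 = 1122
e = 1122 / (1122 + 632) = 1122 / 1754 = 0.6397
Eligible share of unknowns → 0.6397 × 450 = 287.87
Denominator → 1122 + 287.87 = 1409.87
REF2 = 218 / 1409.87 = 0.1546

15.5%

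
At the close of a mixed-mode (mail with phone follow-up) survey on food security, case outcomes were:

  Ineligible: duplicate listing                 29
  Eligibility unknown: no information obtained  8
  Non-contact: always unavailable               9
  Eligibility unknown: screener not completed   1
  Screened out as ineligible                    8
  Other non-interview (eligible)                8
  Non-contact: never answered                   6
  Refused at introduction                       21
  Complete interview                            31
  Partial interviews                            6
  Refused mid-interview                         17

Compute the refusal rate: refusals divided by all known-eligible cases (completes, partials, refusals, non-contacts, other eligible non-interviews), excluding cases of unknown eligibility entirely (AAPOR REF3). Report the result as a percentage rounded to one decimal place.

38.8%

Refusals = 21 + 17 = 38
Non-contacts = 6 + 9 = 15
Unknown eligibility = 1 + 8 = 9
Out of scope = 8 + 29 = 37
Numerator → 38
Denom → 31 + 6 + 38 + 15 + 8 = 98
REF3 = 38 / 98 = 0.3878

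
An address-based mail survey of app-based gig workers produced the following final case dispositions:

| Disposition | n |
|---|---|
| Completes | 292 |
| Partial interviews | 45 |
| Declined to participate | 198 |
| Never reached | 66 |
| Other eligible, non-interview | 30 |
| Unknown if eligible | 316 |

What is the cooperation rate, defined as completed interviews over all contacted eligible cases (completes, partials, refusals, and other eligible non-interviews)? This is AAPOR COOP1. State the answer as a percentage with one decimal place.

51.7%

Numerator: 292
Denom: 292 + 45 + 198 + 30 = 565
COOP1 = 292 / 565 = 0.5168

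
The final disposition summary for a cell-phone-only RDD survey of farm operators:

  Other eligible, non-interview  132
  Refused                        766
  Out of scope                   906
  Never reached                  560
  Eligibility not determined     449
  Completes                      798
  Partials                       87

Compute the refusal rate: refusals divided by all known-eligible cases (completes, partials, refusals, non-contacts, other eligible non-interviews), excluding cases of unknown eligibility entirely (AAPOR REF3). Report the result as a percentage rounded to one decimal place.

Numerator → 766
Denom → 798 + 87 + 766 + 560 + 132 = 2343
REF3 = 766 / 2343 = 0.3269

32.7%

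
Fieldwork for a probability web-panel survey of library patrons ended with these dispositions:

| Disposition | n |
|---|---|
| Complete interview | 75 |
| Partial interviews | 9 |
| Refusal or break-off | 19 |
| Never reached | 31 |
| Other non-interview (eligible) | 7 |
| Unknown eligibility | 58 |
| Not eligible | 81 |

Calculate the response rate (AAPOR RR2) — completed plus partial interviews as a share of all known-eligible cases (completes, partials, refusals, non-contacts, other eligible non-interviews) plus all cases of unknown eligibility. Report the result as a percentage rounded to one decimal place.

Numerator → 75 + 9 = 84
Base → 75 + 9 + 19 + 31 + 7 + 58 = 199
RR2 = 84 / 199 = 0.4221

42.2%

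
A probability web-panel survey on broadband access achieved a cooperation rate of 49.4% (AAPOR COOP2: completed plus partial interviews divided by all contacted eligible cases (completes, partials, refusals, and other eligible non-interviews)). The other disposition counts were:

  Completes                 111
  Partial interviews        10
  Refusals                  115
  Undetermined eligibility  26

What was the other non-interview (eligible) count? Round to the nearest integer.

9

Top: 111 + 10 = 121
COOP2 = 121 / D = 0.494
D = 121 / 0.494 = 244.9
Rest of base = 236
other non-interview (eligible) = 244.9 − 236 ≈ 9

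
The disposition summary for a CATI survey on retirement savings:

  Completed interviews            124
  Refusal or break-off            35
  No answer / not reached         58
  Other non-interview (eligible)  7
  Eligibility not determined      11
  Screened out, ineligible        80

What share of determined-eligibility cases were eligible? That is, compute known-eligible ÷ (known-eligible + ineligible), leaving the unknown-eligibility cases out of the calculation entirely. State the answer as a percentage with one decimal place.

73.7%

Determined eligible = 124 + 35 + 58 + 7 = 224
e = 224 / (224 + 80) = 224 / 304 = 0.7368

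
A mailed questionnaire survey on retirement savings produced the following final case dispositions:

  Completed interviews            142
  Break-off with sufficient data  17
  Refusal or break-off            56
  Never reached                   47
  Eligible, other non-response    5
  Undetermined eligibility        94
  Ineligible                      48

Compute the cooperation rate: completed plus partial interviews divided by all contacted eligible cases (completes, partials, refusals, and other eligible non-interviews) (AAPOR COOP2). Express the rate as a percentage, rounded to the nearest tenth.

Num: 142 + 17 = 159
Base: 142 + 17 + 56 + 5 = 220
COOP2 = 159 / 220 = 0.7227

72.3%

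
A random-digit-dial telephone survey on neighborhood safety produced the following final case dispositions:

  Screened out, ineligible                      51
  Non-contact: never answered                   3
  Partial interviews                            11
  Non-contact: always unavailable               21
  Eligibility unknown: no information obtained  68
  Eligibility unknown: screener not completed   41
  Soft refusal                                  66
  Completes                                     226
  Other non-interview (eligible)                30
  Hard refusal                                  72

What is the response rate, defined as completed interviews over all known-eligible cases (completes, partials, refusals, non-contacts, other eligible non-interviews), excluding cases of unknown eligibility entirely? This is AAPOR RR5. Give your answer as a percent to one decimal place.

Declined to participate = 72 + 66 = 138
No answer / not reached = 3 + 21 = 24
Eligibility not determined = 41 + 68 = 109
Num = 226
Denom = 226 + 11 + 138 + 24 + 30 = 429
RR5 = 226 / 429 = 0.5268

52.7%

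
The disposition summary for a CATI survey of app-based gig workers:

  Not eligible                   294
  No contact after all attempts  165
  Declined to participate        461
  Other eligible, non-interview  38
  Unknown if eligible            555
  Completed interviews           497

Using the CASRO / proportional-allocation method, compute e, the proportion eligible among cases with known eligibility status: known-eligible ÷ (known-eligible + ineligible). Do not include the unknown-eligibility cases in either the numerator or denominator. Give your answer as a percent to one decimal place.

Known eligible → 497 + 461 + 165 + 38 = 1161
e = 1161 / (1161 + 294) = 1161 / 1455 = 0.7979

79.8%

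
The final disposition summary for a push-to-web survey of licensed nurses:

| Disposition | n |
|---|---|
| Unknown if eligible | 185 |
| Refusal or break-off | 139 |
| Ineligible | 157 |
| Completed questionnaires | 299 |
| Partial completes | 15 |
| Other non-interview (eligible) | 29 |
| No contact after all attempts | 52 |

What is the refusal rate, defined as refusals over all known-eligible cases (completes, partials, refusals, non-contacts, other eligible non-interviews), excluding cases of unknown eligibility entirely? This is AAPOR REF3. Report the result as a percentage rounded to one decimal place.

26.0%

Top: 139
Base: 299 + 15 + 139 + 52 + 29 = 534
REF3 = 139 / 534 = 0.2603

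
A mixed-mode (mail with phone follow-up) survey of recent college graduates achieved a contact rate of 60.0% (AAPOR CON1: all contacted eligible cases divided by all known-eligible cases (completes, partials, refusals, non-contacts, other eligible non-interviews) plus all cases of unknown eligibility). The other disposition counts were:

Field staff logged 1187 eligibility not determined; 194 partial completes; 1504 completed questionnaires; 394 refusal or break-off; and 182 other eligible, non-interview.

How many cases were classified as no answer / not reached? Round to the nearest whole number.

Num → 1504 + 194 + 394 + 182 = 2274
CON1 = 2274 / D = 0.600
D = 2274 / 0.600 = 3790.0
Remaining denominator categories sum to 3461
no answer / not reached = 3790.0 − 3461 ≈ 329

329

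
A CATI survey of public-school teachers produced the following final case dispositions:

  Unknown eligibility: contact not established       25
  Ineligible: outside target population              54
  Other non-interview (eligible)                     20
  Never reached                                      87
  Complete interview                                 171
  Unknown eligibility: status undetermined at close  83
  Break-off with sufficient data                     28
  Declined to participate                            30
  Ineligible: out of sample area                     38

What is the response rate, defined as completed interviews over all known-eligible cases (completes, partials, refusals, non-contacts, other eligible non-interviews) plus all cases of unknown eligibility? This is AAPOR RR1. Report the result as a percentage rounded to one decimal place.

38.5%

Unknown if eligible = 25 + 83 = 108
Not eligible = 54 + 38 = 92
Num: 171
Base: 171 + 28 + 30 + 87 + 20 + 108 = 444
RR1 = 171 / 444 = 0.3851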